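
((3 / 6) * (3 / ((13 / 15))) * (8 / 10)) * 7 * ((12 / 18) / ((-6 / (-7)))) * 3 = 294 / 13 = 22.62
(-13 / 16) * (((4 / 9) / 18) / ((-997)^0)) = -13 / 648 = -0.02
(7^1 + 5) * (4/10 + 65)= 3924/5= 784.80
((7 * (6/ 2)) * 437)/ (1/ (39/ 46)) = 7780.50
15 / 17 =0.88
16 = 16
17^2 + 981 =1270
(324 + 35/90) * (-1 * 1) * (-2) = 648.78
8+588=596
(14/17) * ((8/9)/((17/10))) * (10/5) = 2240/2601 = 0.86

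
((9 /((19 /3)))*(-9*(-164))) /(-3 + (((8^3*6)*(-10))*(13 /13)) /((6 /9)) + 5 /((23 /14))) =-916596 /20136941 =-0.05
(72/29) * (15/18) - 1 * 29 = -781/29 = -26.93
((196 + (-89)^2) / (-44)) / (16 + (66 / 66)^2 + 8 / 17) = -137989 / 13068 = -10.56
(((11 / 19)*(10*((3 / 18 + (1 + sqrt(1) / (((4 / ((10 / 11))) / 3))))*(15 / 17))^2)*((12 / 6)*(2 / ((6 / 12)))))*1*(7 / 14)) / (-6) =-1860500 / 181203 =-10.27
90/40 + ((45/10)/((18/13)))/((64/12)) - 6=-201/64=-3.14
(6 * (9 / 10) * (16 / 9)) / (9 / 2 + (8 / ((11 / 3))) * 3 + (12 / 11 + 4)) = 1056 / 1775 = 0.59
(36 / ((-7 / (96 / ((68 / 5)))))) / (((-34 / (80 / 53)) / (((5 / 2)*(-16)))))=-6912000 / 107219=-64.47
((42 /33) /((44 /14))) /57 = 49 /6897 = 0.01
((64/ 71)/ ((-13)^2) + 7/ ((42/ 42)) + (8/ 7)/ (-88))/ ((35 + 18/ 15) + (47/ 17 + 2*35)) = 274566575/ 4278687413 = 0.06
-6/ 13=-0.46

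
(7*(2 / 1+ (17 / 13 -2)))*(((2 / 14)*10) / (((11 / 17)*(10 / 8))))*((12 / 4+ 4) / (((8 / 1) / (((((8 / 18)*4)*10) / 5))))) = 64736 / 1287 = 50.30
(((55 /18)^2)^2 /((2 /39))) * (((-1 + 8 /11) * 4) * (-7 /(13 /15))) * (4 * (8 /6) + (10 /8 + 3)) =3348296875 /23328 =143531.24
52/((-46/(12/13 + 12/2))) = -7.83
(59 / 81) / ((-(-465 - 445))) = 0.00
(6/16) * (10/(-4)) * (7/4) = -105/64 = -1.64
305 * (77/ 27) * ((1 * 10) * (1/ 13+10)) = 30765350/ 351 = 87650.57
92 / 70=46 / 35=1.31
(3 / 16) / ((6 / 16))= 1 / 2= 0.50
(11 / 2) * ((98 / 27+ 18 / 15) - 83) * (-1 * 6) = 116083 / 45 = 2579.62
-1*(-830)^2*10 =-6889000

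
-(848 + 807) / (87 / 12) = -6620 / 29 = -228.28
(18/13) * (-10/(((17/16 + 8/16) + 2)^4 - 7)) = -0.09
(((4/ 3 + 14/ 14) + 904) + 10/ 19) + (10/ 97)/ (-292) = 732047657/ 807234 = 906.86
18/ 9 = 2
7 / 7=1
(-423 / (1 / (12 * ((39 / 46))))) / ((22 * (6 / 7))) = -115479 / 506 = -228.22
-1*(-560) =560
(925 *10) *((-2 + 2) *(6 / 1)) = 0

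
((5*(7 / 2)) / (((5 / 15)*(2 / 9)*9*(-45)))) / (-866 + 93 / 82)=287 / 425514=0.00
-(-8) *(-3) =-24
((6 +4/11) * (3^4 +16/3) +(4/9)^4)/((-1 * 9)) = -39653126/649539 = -61.05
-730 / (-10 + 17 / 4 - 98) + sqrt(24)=11.94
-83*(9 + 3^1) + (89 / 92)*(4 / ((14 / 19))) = -990.75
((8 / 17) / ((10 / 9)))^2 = 1296 / 7225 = 0.18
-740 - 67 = -807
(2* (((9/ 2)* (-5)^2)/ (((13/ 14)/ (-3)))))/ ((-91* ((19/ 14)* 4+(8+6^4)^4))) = 105/ 38006038221463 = 0.00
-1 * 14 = -14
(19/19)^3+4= 5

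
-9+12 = 3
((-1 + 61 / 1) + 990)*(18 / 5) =3780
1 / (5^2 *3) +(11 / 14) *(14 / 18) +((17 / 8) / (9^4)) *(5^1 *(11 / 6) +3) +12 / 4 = 28567001 / 7873200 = 3.63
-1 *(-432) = 432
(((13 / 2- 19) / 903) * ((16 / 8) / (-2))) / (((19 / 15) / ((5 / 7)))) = 625 / 80066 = 0.01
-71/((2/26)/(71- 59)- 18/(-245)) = -888.84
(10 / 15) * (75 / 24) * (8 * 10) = 500 / 3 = 166.67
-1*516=-516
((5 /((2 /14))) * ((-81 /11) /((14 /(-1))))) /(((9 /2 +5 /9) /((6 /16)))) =1.37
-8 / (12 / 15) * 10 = -100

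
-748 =-748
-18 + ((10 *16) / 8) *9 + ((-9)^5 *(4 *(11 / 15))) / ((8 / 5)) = -216189 / 2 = -108094.50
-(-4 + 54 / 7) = -26 / 7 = -3.71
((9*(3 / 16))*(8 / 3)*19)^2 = 29241 / 4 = 7310.25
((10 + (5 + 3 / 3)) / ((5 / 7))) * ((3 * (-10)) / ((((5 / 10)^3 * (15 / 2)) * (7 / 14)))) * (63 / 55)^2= -28449792 / 15125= -1880.98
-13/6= -2.17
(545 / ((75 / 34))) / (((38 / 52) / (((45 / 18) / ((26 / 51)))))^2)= 8032755 / 722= 11125.70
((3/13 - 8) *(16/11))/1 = -1616/143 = -11.30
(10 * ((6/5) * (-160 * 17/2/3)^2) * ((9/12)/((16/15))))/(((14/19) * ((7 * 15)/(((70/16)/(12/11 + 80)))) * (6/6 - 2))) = -7550125/6244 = -1209.18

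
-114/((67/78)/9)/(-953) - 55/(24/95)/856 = 1310473757/1311754944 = 1.00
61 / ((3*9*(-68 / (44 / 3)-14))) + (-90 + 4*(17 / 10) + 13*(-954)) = -69106253 / 5535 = -12485.32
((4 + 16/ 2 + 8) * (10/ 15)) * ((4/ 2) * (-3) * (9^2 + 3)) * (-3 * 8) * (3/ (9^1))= 53760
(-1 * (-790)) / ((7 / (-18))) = -14220 / 7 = -2031.43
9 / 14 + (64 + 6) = 989 / 14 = 70.64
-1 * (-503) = 503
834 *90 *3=225180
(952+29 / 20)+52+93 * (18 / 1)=53589 / 20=2679.45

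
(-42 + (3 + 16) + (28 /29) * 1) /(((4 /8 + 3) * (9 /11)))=-1562 /203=-7.69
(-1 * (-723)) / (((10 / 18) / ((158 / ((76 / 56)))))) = 14393484 / 95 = 151510.36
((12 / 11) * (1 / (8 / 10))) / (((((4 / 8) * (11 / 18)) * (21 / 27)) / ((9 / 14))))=21870 / 5929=3.69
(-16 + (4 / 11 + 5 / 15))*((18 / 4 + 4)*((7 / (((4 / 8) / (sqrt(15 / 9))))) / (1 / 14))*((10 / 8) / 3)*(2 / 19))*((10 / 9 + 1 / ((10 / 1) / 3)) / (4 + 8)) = -53424455*sqrt(15) / 1218888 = -169.75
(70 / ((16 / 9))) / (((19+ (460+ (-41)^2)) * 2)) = 7 / 768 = 0.01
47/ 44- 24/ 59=1717/ 2596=0.66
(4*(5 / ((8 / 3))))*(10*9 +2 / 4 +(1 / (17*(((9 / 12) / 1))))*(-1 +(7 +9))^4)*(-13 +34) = 43494255 / 68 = 639621.40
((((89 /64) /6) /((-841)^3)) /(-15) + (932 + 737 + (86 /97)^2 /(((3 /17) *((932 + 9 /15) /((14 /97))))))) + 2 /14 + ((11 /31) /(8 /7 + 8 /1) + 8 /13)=1669.80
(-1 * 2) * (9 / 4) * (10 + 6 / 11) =-522 / 11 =-47.45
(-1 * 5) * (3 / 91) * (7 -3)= -60 / 91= -0.66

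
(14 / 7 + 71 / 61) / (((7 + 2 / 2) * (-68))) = -193 / 33184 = -0.01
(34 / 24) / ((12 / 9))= 17 / 16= 1.06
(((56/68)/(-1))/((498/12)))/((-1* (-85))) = -28/119935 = -0.00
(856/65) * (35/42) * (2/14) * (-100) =-42800/273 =-156.78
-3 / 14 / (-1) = 3 / 14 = 0.21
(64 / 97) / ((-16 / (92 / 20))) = -92 / 485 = -0.19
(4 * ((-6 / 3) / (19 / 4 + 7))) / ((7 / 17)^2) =-4.02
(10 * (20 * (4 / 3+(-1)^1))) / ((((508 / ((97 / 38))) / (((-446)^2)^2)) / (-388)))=-37229131370190400 / 7239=-5142855556042.33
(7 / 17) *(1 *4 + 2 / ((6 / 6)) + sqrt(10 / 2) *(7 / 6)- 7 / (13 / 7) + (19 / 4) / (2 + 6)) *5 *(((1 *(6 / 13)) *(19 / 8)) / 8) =4655 *sqrt(5) / 14144 + 2344125 / 2941952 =1.53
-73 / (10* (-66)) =73 / 660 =0.11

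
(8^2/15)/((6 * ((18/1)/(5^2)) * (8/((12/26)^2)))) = 40/1521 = 0.03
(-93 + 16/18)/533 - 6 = -29611/4797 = -6.17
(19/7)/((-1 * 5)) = -19/35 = -0.54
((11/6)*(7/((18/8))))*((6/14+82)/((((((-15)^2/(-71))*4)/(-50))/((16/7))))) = 7210192/1701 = 4238.80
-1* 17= -17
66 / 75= 22 / 25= 0.88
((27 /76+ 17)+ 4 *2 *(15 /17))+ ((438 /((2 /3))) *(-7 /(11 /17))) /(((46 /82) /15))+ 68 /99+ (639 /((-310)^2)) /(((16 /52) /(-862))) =-26864024198510357 /141357526200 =-190043.11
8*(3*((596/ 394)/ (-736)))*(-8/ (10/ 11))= 9834/ 22655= 0.43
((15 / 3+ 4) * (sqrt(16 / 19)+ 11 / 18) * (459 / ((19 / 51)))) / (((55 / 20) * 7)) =46818 / 133+ 3370896 * sqrt(19) / 27797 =880.61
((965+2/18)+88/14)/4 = 30599/126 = 242.85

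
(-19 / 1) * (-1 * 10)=190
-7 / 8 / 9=-7 / 72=-0.10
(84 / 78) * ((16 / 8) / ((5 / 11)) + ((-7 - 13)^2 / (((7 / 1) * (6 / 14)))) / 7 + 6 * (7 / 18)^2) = 46031 / 1755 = 26.23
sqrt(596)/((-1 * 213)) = -2 * sqrt(149)/213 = -0.11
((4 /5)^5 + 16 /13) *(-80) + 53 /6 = -5647327 /48750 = -115.84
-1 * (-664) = 664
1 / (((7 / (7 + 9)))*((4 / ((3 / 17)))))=12 / 119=0.10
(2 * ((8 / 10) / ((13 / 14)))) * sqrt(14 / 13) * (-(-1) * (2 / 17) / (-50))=-112 * sqrt(182) / 359125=-0.00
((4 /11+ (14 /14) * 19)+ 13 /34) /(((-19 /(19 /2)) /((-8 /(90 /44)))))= 5908 /153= 38.61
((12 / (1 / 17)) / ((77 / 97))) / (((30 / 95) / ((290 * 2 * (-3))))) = -109031880 / 77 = -1415998.44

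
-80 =-80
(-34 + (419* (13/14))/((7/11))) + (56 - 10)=61093/98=623.40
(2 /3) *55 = 110 /3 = 36.67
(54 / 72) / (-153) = -1 / 204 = -0.00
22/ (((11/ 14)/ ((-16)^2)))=7168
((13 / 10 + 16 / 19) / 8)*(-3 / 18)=-407 / 9120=-0.04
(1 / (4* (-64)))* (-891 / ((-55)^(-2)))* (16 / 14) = 12032.48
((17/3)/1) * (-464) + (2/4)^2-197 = -33913/12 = -2826.08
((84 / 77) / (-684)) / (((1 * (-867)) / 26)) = 26 / 543609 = 0.00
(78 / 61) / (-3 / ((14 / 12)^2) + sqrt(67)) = 412776 / 9101383 + 187278*sqrt(67) / 9101383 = 0.21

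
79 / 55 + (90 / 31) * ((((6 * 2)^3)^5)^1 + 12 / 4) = 76264756794202538899 / 1705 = 44730062635895917.24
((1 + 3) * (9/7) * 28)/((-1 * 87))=-48/29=-1.66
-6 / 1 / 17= -6 / 17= -0.35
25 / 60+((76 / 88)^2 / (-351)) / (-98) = 6937291 / 16648632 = 0.42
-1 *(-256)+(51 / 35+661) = 32146 / 35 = 918.46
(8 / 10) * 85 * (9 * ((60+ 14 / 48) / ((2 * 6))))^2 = 35594753 / 256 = 139042.00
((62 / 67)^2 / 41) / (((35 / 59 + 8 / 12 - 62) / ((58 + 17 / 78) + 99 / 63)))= -3701877710 / 180062682709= -0.02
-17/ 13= -1.31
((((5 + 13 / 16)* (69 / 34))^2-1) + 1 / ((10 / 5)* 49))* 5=10016818325 / 14500864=690.77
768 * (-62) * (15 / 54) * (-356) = 4708693.33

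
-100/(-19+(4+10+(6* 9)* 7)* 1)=-100/373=-0.27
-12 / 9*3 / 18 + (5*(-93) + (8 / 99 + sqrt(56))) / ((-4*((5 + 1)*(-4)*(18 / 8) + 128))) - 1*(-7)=244643 / 29304 - sqrt(14) / 148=8.32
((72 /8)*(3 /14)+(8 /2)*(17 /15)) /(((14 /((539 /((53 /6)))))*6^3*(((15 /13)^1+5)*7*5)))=194051 /320544000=0.00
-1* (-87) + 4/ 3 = 265/ 3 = 88.33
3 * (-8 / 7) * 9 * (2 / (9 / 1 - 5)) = -108 / 7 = -15.43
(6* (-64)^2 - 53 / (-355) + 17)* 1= 8730568 / 355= 24593.15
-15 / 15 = -1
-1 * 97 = -97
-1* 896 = -896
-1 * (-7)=7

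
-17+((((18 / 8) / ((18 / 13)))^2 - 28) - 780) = -52631 / 64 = -822.36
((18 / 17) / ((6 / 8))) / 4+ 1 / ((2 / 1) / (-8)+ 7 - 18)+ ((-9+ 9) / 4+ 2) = 1732 / 765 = 2.26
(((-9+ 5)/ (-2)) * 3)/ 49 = 6/ 49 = 0.12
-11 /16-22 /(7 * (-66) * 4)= -227 /336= -0.68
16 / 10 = 8 / 5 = 1.60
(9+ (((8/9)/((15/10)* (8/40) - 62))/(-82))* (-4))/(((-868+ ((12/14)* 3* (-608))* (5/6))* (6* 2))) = -14342279/41516626896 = -0.00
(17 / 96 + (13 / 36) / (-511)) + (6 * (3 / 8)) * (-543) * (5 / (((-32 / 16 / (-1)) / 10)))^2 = -112376539043 / 147168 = -763593.57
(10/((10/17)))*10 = 170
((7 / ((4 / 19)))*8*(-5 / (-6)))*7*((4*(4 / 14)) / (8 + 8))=665 / 6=110.83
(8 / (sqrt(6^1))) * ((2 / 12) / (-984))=-sqrt(6) / 4428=-0.00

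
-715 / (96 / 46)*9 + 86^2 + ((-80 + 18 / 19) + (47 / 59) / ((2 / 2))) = 75946521 / 17936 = 4234.31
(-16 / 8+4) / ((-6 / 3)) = -1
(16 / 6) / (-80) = -1 / 30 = -0.03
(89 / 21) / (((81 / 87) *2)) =2581 / 1134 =2.28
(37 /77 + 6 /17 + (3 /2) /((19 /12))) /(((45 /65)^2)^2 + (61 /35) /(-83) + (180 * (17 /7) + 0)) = 524973029165 /128927467207352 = 0.00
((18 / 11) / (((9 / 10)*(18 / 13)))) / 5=0.26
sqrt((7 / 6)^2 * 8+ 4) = sqrt(134) / 3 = 3.86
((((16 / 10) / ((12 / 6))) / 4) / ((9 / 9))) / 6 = 1 / 30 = 0.03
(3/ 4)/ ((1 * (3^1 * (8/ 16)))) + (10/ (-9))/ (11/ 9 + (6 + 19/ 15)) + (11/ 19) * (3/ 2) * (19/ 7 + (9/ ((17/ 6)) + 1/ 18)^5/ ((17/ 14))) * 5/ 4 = 492171985595444099509/ 1544826812574423168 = 318.59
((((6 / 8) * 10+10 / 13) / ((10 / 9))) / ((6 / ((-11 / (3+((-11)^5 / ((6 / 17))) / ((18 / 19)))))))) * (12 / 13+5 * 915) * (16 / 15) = 6077667816 / 43956180905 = 0.14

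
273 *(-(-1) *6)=1638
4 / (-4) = -1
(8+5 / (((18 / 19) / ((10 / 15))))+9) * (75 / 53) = 13850 / 477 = 29.04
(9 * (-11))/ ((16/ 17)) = -1683/ 16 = -105.19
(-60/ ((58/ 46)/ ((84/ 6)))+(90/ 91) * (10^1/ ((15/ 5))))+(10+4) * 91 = 1612666/ 2639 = 611.09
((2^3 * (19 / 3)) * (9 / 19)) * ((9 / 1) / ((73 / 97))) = 20952 / 73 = 287.01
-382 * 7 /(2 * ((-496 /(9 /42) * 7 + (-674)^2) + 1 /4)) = -16044 /5256883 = -0.00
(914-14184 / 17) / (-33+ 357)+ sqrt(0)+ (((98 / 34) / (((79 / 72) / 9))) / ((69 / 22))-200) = -961852115 / 5004018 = -192.22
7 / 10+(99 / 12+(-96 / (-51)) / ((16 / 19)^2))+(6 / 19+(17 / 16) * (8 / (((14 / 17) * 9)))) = 10636037 / 813960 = 13.07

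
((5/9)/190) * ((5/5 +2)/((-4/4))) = -1/114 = -0.01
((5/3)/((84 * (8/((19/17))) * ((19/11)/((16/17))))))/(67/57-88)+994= 59710535183/60070962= 994.00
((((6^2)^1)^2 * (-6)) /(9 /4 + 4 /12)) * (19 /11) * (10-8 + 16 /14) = -3545856 /217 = -16340.35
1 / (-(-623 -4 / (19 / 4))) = 0.00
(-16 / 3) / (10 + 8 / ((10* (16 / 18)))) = -0.49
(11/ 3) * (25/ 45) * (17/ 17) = 55/ 27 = 2.04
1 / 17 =0.06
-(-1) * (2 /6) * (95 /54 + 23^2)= 28661 /162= 176.92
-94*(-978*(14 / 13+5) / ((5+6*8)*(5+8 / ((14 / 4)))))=16946132 / 11713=1446.78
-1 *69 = -69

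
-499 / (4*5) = -499 / 20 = -24.95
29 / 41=0.71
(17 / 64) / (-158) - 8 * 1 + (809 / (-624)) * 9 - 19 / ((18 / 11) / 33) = -158865871 / 394368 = -402.84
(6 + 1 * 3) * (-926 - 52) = -8802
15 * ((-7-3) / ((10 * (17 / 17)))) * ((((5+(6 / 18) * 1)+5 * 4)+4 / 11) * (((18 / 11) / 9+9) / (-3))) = 428240 / 363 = 1179.72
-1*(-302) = 302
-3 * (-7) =21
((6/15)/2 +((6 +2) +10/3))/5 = 173/75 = 2.31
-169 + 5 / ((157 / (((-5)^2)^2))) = -149.10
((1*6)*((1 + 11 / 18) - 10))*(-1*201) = 10117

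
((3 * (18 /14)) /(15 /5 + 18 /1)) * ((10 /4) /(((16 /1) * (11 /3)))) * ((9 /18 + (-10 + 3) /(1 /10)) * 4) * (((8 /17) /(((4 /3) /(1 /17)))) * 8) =-56295 /155771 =-0.36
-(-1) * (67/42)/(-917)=-67/38514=-0.00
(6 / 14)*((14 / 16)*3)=9 / 8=1.12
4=4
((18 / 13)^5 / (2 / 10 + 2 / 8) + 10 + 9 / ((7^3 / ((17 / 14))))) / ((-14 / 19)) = -722951667611 / 24961285804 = -28.96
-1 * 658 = -658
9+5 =14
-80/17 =-4.71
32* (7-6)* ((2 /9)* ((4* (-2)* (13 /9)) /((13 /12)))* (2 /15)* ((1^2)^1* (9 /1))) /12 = -1024 /135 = -7.59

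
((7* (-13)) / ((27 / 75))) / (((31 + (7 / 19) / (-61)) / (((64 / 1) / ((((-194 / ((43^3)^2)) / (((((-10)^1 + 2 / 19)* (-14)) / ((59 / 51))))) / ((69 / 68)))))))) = 212420135614869946400 / 102790803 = 2066528613604.37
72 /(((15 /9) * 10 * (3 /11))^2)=2178 /625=3.48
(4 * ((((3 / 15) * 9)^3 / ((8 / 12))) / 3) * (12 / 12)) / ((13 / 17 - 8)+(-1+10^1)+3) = 306 / 125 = 2.45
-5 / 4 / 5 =-1 / 4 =-0.25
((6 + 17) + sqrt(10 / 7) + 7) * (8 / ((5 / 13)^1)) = 104 * sqrt(70) / 35 + 624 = 648.86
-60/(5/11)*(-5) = 660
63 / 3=21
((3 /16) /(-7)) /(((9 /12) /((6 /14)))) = -3 /196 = -0.02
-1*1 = -1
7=7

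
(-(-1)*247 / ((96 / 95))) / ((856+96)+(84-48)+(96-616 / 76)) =445835 / 1962432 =0.23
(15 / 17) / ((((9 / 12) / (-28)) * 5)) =-6.59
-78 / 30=-2.60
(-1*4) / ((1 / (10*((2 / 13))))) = -80 / 13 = -6.15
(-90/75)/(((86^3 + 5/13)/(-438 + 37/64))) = 19851/24054496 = 0.00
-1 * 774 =-774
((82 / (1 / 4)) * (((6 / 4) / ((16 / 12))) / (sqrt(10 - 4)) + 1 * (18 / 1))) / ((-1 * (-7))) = 123 * sqrt(6) / 14 + 5904 / 7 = 864.95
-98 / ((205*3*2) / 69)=-1127 / 205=-5.50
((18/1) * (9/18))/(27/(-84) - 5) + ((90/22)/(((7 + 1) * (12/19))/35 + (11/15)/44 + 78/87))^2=573298934437908/43197566951429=13.27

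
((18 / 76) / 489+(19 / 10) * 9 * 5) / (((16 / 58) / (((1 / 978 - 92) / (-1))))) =230307657875 / 8076976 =28514.09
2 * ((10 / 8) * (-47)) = -235 / 2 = -117.50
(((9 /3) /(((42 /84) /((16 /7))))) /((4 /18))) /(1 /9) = 3888 /7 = 555.43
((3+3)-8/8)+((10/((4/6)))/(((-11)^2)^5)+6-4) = 181561972222/25937424601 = 7.00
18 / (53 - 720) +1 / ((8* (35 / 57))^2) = 755883 / 52292800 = 0.01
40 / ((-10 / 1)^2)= 2 / 5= 0.40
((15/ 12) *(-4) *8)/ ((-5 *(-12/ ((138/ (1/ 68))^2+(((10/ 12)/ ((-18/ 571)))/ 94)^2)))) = -9075680880062449/ 154594656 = -58706304.05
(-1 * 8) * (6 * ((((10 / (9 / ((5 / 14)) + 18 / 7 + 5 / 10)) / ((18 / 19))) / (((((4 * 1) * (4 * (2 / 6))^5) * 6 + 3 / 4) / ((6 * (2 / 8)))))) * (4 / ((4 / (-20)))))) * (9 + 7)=5515776000 / 65328769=84.43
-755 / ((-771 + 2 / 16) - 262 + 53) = 0.77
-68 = -68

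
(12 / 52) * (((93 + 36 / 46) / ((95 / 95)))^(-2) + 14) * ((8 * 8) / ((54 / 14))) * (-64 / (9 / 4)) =-7470502789120 / 4899239397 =-1524.83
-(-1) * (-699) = -699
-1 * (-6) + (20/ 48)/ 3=221/ 36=6.14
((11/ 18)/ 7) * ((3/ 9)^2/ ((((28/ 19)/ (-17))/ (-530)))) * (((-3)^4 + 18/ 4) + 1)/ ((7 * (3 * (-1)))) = -162887285/ 666792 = -244.29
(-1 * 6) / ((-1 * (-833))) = -6 / 833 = -0.01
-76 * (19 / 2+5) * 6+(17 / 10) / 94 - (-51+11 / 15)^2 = -386567843 / 42300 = -9138.72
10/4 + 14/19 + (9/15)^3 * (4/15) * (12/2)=85083/23750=3.58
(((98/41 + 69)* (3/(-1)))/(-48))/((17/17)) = 2927/656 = 4.46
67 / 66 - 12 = -725 / 66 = -10.98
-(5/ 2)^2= -25/ 4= -6.25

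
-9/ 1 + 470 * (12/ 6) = 931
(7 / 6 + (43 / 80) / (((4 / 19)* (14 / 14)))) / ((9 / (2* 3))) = 3571 / 1440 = 2.48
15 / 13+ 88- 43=600 / 13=46.15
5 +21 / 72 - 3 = 55 / 24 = 2.29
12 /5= 2.40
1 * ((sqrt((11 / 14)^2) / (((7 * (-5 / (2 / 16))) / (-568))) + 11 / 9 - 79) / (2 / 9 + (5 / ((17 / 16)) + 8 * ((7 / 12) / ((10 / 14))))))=-5711507 / 859264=-6.65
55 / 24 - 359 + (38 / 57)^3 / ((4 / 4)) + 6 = -350.41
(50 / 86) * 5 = 125 / 43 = 2.91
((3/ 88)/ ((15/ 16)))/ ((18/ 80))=16/ 99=0.16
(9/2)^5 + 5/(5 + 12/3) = 531601/288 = 1845.84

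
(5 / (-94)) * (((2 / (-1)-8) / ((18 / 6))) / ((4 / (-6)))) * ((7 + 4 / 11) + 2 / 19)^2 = -60918025 / 4106014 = -14.84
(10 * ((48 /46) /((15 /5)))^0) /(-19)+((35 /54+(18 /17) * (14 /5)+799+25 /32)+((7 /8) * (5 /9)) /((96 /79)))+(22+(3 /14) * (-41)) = 7088893573 /8682240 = 816.48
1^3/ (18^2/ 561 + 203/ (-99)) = -1683/ 2479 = -0.68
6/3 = 2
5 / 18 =0.28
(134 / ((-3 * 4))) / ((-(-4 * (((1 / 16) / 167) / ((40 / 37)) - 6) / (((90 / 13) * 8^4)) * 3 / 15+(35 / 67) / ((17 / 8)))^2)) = 35138954169313658929152000000 / 190428408317183315186020201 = 184.53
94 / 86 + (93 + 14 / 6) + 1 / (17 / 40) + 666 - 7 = 1661810 / 2193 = 757.78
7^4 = 2401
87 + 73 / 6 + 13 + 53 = 991 / 6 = 165.17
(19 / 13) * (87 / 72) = 551 / 312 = 1.77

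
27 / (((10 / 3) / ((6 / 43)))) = 243 / 215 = 1.13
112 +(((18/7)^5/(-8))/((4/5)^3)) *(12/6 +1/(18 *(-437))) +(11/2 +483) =128233580969/235029088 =545.61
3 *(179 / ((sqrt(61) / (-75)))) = -40275 *sqrt(61) / 61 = -5156.69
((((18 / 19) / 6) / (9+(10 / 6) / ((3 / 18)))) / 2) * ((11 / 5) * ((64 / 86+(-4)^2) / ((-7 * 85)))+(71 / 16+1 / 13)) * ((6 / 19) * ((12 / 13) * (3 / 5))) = 101014857 / 31218305300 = 0.00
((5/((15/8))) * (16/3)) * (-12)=-512/3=-170.67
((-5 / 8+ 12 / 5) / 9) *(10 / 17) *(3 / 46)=71 / 9384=0.01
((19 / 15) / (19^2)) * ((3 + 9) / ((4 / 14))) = 0.15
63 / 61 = 1.03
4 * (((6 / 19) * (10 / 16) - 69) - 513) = -44217 / 19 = -2327.21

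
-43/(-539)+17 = 9206/539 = 17.08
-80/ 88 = -10/ 11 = -0.91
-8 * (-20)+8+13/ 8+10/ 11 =15007/ 88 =170.53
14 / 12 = 7 / 6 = 1.17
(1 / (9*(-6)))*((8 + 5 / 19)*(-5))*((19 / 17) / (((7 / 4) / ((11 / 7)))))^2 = 14437720 / 18735003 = 0.77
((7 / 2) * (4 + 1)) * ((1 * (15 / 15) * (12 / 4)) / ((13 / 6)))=315 / 13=24.23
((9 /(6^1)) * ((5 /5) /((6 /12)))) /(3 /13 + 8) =0.36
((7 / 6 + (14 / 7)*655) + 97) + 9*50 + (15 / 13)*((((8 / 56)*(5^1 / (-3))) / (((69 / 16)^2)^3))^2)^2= 424807440648181272584118233446851706913549069924833393 / 228616435903586656695823692222336113447083731402942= 1858.17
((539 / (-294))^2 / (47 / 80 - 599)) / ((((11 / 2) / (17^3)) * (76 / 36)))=-2161720 / 909587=-2.38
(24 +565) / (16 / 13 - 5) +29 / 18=-136405 / 882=-154.65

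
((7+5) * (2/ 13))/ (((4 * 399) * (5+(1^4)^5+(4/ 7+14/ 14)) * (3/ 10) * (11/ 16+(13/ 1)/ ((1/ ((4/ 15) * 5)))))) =64/ 2264743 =0.00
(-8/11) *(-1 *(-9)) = -72/11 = -6.55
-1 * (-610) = 610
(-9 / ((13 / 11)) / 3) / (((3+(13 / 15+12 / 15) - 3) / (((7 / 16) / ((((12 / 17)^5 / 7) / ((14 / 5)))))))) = -5357120461 / 71884800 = -74.52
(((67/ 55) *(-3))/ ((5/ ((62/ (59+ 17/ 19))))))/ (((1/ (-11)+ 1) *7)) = -118389/ 995750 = -0.12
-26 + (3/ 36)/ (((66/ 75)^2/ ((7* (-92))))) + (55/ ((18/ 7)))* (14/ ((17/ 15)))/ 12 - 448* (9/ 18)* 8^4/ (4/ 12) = -50958611344/ 18513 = -2752585.28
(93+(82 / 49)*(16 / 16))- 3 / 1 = 4492 / 49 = 91.67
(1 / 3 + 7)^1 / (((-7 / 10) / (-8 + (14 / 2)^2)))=-9020 / 21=-429.52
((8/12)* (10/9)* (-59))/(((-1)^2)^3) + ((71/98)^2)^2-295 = -842819566933/2490394032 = -338.43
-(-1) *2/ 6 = 1/ 3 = 0.33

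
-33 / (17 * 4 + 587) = -33 / 655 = -0.05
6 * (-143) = -858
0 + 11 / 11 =1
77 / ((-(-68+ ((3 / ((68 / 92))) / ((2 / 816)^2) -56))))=-77 / 675524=-0.00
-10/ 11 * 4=-40/ 11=-3.64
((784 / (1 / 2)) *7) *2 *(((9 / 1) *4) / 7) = 112896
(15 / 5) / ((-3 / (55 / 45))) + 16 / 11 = 23 / 99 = 0.23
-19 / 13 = -1.46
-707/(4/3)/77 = -6.89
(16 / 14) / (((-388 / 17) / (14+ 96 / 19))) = -0.95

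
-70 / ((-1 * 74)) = 35 / 37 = 0.95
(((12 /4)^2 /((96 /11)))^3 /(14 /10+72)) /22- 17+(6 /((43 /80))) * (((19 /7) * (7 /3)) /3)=20373907279 /3102670848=6.57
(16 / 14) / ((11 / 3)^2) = 72 / 847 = 0.09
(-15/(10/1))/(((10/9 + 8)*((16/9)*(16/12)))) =-0.07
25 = 25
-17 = -17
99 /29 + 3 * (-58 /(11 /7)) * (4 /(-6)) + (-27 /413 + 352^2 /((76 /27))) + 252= 111010834472 /2503193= 44347.69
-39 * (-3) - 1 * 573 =-456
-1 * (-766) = 766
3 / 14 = 0.21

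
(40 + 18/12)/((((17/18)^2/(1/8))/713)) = 4793499/1156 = 4146.63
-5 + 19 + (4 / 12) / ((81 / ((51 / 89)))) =100943 / 7209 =14.00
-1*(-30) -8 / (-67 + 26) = 1238 / 41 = 30.20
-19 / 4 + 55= 201 / 4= 50.25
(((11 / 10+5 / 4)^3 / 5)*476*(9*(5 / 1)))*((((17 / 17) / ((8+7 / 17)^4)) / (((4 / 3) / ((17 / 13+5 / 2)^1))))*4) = 250750896442011 / 1976763932000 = 126.85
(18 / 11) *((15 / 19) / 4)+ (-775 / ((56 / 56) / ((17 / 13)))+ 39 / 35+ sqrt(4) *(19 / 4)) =-95335047 / 95095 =-1002.52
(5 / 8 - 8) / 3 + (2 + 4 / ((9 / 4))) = 95 / 72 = 1.32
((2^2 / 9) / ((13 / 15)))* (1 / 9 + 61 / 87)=4240 / 10179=0.42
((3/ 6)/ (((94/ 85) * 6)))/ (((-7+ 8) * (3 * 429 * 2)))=85/ 2903472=0.00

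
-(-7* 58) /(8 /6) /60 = 5.08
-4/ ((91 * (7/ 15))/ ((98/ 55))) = -24/ 143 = -0.17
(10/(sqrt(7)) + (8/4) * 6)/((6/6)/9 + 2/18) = 45 * sqrt(7)/7 + 54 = 71.01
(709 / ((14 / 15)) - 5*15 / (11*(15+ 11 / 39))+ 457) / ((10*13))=55813699 / 5965960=9.36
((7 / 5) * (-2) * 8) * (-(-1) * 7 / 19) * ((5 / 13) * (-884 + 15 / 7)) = 691376 / 247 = 2799.09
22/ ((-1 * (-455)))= 22/ 455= 0.05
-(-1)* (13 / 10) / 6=13 / 60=0.22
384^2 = 147456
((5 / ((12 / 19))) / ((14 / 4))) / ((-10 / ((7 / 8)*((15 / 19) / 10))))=-1 / 64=-0.02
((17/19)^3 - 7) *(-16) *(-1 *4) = -2758400/6859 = -402.16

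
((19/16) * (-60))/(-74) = 285/296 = 0.96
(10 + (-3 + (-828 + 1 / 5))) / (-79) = 4104 / 395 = 10.39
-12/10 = -6/5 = -1.20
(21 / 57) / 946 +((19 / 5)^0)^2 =17981 / 17974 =1.00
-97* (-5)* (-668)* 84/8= -3401790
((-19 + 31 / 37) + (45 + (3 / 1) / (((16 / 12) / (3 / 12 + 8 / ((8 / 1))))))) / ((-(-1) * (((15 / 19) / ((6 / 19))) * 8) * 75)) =5851 / 296000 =0.02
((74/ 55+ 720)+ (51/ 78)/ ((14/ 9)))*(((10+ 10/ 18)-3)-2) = 72248755/ 18018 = 4009.81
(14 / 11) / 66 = 7 / 363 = 0.02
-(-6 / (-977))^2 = -36 / 954529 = -0.00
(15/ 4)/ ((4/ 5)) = 75/ 16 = 4.69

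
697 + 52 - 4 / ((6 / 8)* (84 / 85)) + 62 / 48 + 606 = 680851 / 504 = 1350.89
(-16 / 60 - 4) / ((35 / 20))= -256 / 105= -2.44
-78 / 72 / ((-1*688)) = 13 / 8256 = 0.00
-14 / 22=-7 / 11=-0.64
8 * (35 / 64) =35 / 8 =4.38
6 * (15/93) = 30/31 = 0.97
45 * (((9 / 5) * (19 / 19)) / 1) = 81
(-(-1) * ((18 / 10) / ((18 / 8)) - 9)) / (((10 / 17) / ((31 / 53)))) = -21607 / 2650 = -8.15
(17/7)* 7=17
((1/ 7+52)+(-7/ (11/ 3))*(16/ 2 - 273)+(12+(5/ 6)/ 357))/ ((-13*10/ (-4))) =13431619/ 765765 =17.54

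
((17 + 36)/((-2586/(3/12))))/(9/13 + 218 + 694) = -689/122731560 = -0.00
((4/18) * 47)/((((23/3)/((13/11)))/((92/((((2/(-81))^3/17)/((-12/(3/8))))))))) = 58880828448/11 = 5352802586.18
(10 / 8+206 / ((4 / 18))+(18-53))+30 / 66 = 893.70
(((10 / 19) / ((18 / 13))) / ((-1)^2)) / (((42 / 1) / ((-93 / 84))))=-2015 / 201096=-0.01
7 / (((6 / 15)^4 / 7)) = 30625 / 16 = 1914.06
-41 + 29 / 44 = -1775 / 44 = -40.34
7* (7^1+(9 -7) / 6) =154 / 3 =51.33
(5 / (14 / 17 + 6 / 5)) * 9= 3825 / 172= 22.24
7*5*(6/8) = 105/4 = 26.25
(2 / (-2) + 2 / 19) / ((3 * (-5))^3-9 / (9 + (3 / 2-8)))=85 / 320967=0.00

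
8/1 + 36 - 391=-347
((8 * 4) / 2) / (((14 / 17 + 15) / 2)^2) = 18496 / 72361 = 0.26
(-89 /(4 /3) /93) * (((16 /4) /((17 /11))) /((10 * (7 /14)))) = -979 /2635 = -0.37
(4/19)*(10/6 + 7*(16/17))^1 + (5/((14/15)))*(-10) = -351587/6783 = -51.83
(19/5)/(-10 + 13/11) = -209/485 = -0.43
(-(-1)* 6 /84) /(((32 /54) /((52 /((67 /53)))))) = 18603 /3752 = 4.96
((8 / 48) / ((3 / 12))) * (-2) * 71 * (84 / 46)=-3976 / 23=-172.87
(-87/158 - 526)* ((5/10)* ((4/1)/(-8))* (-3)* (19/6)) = -1580705/1264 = -1250.56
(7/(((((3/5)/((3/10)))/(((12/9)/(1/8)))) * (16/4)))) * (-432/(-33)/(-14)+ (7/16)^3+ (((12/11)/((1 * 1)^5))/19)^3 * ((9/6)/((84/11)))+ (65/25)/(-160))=-516098309797/63739315200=-8.10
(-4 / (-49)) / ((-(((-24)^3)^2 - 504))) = -1 / 2341005282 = -0.00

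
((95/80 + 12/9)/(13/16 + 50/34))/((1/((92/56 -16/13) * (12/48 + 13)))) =2725525/452088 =6.03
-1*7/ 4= -7/ 4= -1.75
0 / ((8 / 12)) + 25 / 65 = 5 / 13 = 0.38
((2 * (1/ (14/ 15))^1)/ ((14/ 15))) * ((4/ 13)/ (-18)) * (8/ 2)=-100/ 637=-0.16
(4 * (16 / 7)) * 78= 4992 / 7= 713.14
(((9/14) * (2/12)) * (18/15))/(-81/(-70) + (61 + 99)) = 9/11281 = 0.00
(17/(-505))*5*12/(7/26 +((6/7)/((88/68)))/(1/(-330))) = 37128/4012831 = 0.01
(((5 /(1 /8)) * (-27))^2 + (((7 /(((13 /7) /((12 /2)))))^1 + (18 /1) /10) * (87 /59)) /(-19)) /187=84989597931 /13625755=6237.42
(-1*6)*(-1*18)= 108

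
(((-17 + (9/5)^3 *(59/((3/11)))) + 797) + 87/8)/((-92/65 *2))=-725.08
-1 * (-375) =375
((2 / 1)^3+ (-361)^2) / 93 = 43443 / 31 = 1401.39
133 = 133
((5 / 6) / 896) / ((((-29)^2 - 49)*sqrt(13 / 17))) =5*sqrt(221) / 55351296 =0.00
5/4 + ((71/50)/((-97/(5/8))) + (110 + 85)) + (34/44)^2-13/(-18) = 1669509961/8450640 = 197.56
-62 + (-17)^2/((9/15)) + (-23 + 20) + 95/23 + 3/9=9686/23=421.13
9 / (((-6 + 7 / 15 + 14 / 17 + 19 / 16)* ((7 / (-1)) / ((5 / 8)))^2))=-57375 / 2816716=-0.02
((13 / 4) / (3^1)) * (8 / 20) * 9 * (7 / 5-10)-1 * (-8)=-1277 / 50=-25.54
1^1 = 1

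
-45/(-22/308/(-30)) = -18900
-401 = -401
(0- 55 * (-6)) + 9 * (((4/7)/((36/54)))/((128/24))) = 18561/56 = 331.45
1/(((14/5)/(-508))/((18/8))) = -408.21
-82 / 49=-1.67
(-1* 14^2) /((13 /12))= -2352 /13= -180.92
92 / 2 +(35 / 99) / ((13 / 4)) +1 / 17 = 1010101 / 21879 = 46.17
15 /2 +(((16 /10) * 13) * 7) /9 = 2131 /90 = 23.68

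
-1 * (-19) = 19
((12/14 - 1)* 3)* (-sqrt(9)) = 9/7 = 1.29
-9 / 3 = -3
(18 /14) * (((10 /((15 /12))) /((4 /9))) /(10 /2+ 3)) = 81 /28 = 2.89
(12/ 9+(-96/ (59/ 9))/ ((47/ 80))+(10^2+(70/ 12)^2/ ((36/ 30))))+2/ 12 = 62849957/ 598968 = 104.93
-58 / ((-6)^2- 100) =0.91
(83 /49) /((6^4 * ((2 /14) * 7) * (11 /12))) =83 /58212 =0.00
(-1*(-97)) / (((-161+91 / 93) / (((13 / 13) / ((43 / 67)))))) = -0.94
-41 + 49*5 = 204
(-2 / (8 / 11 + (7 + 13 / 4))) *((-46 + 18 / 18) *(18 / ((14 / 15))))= 178200 / 1127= 158.12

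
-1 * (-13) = 13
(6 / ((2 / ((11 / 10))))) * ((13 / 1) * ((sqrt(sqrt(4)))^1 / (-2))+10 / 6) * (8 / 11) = 4 - 78 * sqrt(2) / 5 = -18.06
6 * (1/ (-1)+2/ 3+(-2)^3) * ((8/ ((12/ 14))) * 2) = -2800/ 3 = -933.33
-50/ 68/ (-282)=25/ 9588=0.00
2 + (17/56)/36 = 4049/2016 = 2.01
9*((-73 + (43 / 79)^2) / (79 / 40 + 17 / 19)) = -1034536320 / 4537207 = -228.01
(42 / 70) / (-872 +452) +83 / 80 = 2901 / 2800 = 1.04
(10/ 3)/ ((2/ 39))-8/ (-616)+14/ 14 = 5083/ 77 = 66.01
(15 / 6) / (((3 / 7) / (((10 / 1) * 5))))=875 / 3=291.67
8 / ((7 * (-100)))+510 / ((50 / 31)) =55333 / 175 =316.19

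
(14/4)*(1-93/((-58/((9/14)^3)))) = 226949/45472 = 4.99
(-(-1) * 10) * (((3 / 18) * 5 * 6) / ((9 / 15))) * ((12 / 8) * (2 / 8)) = 125 / 4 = 31.25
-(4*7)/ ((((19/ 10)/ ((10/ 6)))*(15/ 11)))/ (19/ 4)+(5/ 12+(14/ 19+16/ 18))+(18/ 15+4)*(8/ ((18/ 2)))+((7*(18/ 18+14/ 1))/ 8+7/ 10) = 2170031/ 129960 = 16.70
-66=-66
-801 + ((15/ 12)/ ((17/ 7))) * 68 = -766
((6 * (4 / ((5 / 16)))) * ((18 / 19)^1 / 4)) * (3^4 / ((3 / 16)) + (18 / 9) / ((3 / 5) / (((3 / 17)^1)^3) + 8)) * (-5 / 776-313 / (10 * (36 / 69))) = -471474.93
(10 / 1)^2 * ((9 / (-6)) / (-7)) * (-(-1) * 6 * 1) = 900 / 7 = 128.57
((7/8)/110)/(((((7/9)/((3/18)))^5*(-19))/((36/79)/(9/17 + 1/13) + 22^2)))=-62348697/679955209472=-0.00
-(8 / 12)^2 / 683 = -4 / 6147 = -0.00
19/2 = 9.50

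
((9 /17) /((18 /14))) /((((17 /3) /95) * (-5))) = -399 /289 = -1.38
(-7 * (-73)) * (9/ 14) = 328.50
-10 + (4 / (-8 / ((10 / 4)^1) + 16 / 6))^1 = -35 / 2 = -17.50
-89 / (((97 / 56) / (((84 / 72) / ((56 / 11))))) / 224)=-767536 / 291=-2637.58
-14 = -14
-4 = -4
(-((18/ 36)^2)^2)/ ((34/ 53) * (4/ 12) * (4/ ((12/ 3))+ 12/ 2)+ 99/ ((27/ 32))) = -0.00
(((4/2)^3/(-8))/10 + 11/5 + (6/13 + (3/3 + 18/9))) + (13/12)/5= 4507/780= 5.78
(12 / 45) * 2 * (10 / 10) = 8 / 15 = 0.53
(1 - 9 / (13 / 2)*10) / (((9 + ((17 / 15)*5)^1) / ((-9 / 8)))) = 0.99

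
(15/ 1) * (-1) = -15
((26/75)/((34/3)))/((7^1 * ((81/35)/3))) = 13/2295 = 0.01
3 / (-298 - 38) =-1 / 112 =-0.01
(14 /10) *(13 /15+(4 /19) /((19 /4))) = 34531 /27075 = 1.28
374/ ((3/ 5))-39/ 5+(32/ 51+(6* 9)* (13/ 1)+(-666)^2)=113442911/ 255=444874.16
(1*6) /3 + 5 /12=29 /12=2.42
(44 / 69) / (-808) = -11 / 13938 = -0.00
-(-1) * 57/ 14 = 57/ 14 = 4.07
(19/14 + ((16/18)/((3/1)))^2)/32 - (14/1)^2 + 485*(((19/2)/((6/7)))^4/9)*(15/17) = 717306.10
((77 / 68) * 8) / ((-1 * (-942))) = 77 / 8007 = 0.01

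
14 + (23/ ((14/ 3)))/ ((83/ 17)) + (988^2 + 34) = 1134336277/ 1162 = 976193.01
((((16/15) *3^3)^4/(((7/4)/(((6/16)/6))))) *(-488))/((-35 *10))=26228883456/765625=34258.13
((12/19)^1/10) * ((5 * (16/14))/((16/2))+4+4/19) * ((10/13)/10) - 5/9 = -157181/295659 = -0.53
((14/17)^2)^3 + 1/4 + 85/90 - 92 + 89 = -1297878689/868952484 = -1.49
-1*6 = -6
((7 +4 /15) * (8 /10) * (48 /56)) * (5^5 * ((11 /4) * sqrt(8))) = 121117.29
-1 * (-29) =29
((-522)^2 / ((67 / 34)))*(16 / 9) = 16470144 / 67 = 245823.04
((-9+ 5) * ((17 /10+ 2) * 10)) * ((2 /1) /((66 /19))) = -2812 /33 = -85.21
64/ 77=0.83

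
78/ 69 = 26/ 23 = 1.13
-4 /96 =-1 /24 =-0.04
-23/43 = -0.53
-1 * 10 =-10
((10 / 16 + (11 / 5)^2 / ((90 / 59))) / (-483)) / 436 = -0.00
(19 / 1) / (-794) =-19 / 794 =-0.02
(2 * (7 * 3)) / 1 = 42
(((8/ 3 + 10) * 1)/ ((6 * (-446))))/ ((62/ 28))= -133/ 62217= -0.00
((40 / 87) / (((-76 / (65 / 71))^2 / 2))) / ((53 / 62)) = 1309750 / 8391102411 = 0.00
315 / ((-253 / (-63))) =19845 / 253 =78.44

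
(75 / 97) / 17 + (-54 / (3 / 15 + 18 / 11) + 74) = 7434671 / 166549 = 44.64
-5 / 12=-0.42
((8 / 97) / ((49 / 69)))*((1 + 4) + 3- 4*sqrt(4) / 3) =2944 / 4753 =0.62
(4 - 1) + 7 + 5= 15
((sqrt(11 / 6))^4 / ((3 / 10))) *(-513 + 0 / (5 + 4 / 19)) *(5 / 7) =-57475 / 14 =-4105.36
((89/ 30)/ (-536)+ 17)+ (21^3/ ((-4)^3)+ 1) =-8149901/ 64320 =-126.71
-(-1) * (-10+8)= -2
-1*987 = -987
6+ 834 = 840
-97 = -97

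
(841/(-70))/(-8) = 841/560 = 1.50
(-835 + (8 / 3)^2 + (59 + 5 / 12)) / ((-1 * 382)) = 27665 / 13752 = 2.01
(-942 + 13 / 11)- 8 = -10437 / 11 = -948.82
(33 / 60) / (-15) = -11 / 300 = -0.04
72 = 72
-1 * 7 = -7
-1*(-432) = 432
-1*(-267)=267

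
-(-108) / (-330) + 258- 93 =9057 / 55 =164.67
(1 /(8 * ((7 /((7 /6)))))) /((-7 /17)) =-17 /336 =-0.05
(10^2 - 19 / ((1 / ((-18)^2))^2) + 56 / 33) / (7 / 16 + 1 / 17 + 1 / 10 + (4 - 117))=89510570560 / 5044677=17743.57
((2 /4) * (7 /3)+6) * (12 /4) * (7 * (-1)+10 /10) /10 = -12.90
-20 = -20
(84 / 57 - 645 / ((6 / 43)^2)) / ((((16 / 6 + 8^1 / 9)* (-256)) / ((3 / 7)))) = 67975461 / 4358144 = 15.60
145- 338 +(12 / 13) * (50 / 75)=-2501 / 13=-192.38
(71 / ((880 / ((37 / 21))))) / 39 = 2627 / 720720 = 0.00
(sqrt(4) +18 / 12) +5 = 17 / 2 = 8.50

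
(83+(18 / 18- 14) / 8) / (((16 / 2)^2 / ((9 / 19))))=5859 / 9728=0.60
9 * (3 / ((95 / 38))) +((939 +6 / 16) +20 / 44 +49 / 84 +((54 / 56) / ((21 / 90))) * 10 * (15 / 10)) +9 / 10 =65592161 / 64680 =1014.10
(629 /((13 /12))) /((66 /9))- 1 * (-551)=630.17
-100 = -100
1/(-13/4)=-4/13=-0.31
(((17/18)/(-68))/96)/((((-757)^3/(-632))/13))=-1027/374801552352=-0.00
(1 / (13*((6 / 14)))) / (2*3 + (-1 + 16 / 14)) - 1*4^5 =-1717199 / 1677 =-1023.97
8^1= 8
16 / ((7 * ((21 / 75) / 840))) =48000 / 7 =6857.14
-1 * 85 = -85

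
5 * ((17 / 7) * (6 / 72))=85 / 84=1.01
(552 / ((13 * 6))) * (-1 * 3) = -276 / 13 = -21.23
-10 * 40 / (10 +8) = -200 / 9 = -22.22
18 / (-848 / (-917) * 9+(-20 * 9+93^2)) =1834 / 863745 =0.00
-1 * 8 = -8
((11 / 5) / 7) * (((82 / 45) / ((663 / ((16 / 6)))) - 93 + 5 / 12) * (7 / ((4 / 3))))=-364584671 / 2386800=-152.75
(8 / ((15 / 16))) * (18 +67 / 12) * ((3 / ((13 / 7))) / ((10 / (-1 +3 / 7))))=-18112 / 975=-18.58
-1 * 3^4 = -81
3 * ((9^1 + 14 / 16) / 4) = 237 / 32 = 7.41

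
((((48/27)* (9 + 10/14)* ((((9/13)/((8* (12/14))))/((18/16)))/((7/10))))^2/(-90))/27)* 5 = -14796800/1466954307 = -0.01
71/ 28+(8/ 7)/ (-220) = 2.53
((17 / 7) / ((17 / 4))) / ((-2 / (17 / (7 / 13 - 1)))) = 10.52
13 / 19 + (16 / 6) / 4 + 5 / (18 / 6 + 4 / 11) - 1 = 3875 / 2109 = 1.84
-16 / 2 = -8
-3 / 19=-0.16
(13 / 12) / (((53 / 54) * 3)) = 39 / 106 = 0.37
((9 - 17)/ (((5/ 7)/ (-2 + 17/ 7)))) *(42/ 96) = -21/ 10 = -2.10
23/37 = 0.62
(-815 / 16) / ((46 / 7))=-5705 / 736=-7.75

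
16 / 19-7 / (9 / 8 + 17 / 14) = -5352 / 2489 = -2.15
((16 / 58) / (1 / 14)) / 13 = 112 / 377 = 0.30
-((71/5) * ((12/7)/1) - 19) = -5.34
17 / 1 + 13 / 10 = 18.30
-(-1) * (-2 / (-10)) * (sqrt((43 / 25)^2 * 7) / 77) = 43 * sqrt(7) / 9625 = 0.01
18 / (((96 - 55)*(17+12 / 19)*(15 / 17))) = 1938 / 68675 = 0.03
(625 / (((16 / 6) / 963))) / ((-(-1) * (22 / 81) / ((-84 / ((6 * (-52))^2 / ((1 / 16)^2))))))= -341263125 / 121831424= -2.80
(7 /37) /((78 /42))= 49 /481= 0.10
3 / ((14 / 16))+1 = 31 / 7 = 4.43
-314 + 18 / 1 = -296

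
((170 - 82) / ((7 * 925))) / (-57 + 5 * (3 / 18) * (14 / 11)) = -0.00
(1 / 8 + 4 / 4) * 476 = 1071 / 2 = 535.50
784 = 784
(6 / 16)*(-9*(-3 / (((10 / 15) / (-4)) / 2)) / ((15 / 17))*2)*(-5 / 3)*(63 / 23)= 28917 / 23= 1257.26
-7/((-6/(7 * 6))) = 49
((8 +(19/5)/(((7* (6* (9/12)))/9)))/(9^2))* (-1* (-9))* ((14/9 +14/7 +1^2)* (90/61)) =8692/1281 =6.79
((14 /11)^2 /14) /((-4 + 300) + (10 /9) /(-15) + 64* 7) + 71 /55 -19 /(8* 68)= 4151978947 /3305352160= 1.26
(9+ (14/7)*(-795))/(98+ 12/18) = -4743/296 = -16.02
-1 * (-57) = 57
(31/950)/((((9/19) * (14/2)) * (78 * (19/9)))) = 31/518700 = 0.00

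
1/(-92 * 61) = -1/5612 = -0.00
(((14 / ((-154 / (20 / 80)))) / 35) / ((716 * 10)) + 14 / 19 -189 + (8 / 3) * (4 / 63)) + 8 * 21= -113661706913 / 5656543200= -20.09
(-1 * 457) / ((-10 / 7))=3199 / 10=319.90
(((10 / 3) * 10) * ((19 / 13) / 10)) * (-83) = -15770 / 39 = -404.36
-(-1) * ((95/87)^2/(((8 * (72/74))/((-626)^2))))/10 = 6542859665/1089936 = 6002.98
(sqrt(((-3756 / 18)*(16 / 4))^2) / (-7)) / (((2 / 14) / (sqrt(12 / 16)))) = -1252*sqrt(3) / 3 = -722.84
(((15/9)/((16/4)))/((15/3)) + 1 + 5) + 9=181/12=15.08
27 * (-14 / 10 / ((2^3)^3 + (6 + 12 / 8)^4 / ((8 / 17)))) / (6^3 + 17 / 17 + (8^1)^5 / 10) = -896 / 599226167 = -0.00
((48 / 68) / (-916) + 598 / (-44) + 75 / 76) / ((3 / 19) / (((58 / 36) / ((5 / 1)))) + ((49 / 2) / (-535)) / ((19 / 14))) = -27.63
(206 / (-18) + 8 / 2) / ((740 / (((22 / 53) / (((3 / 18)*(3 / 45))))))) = -737 / 1961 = -0.38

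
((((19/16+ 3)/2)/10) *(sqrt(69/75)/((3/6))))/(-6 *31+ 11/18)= -603 *sqrt(23)/1334800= -0.00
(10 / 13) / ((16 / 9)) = 45 / 104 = 0.43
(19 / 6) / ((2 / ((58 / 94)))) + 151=85715 / 564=151.98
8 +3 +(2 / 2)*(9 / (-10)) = 101 / 10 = 10.10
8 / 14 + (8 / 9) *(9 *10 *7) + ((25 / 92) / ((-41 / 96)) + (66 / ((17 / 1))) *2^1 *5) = 67190904 / 112217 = 598.76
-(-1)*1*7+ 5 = 12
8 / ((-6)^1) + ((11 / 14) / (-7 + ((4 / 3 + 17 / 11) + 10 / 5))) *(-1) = -2831 / 2940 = -0.96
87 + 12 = 99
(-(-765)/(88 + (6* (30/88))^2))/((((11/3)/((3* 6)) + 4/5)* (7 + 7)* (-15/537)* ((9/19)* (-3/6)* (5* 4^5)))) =188888139/10833721472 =0.02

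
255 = 255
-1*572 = -572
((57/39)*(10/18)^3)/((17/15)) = 11875/53703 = 0.22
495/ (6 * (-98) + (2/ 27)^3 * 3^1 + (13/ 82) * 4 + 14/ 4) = -266310990/ 314120341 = -0.85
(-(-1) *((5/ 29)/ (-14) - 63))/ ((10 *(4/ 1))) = -25583/ 16240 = -1.58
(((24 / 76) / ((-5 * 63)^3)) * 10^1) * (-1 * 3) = 4 / 13196925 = 0.00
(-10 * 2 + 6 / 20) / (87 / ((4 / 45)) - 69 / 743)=-292742 / 14542845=-0.02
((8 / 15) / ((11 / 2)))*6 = 32 / 55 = 0.58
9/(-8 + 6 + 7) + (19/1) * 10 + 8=999/5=199.80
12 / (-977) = -12 / 977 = -0.01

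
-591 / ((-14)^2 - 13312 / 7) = 1379 / 3980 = 0.35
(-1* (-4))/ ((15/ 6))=8/ 5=1.60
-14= -14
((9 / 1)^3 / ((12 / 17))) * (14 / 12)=9639 / 8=1204.88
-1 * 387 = -387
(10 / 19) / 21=10 / 399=0.03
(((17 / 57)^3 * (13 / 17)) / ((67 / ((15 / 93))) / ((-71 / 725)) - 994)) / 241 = -15691 / 975957294771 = -0.00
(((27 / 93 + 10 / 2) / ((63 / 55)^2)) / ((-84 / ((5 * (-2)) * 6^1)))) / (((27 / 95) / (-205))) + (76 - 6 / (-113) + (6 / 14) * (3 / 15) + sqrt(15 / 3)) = -26293505189663 / 13138719615 + sqrt(5) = -1998.99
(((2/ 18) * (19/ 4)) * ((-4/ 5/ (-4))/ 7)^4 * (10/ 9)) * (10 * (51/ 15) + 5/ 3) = 2033/ 145860750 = 0.00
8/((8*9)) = 1/9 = 0.11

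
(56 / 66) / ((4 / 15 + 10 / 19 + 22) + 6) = 1330 / 45133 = 0.03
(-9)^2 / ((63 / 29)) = 261 / 7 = 37.29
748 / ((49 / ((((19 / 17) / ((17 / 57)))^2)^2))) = 60529418678124 / 20106594977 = 3010.43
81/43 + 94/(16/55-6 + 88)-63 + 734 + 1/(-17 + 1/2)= 2164235683/3211197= 673.97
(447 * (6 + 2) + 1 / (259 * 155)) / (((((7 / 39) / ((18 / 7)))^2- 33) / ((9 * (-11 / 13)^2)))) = -455873528840004 / 652762958995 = -698.38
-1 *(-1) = 1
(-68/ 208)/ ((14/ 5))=-85/ 728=-0.12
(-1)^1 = -1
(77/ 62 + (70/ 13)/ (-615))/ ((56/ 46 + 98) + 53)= 2811865/ 347082138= 0.01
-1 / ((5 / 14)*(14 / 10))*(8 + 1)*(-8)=144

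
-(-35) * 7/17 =245/17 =14.41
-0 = 0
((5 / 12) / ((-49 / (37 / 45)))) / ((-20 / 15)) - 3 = -21131 / 7056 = -2.99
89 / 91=0.98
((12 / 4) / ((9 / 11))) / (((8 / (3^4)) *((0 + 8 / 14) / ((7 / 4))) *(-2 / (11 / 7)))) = -22869 / 256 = -89.33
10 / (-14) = -5 / 7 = -0.71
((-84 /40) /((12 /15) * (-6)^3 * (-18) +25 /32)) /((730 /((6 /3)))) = -336 /181692985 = -0.00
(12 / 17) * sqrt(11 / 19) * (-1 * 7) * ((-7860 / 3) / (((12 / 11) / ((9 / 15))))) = 121044 * sqrt(209) / 323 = 5417.69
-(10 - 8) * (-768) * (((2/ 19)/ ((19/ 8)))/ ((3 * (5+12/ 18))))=24576/ 6137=4.00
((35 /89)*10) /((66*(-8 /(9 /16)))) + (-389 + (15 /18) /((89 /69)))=-48665933 /125312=-388.36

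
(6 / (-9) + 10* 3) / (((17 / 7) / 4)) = 2464 / 51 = 48.31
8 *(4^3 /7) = 512 /7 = 73.14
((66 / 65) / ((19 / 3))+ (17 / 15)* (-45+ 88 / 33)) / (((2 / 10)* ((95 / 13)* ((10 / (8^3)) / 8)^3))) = -4565472926236672 / 2030625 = -2248309228.06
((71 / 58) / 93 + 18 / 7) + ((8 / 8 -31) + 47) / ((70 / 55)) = 300964 / 18879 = 15.94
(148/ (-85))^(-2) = 7225/ 21904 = 0.33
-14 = -14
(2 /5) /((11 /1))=2 /55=0.04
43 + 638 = 681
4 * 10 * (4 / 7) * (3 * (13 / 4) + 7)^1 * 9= 24120 / 7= 3445.71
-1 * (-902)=902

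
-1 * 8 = -8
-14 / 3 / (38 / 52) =-6.39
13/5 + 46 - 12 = 183/5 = 36.60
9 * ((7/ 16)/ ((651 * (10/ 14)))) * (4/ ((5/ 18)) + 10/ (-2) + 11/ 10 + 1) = 483/ 4960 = 0.10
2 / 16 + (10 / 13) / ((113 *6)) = 4447 / 35256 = 0.13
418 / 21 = 19.90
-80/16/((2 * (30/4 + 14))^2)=-5/1849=-0.00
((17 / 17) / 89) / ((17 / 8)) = 8 / 1513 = 0.01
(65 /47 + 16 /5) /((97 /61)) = 65697 /22795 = 2.88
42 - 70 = -28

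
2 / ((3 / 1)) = 2 / 3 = 0.67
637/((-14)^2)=13/4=3.25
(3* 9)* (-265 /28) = -7155 /28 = -255.54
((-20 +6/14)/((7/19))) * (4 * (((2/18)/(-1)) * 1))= 10412/441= 23.61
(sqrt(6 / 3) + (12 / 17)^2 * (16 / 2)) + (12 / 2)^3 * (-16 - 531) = -34144776 / 289 + sqrt(2) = -118146.60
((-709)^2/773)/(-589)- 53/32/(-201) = -3209113451/2928470304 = -1.10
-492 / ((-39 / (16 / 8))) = 328 / 13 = 25.23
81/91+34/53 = 7387/4823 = 1.53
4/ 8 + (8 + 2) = 21/ 2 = 10.50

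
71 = 71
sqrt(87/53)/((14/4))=0.37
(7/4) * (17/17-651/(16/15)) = -68243/64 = -1066.30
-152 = -152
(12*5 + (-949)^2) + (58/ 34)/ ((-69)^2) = 900661.00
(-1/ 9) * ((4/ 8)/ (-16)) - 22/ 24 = -263/ 288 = -0.91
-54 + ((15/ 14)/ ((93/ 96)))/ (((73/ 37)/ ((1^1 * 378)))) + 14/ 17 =6106088/ 38471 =158.72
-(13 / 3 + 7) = -34 / 3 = -11.33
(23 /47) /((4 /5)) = 115 /188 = 0.61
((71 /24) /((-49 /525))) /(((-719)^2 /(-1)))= 1775 /28949816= 0.00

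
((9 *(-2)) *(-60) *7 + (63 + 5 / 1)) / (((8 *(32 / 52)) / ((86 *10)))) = 5330065 / 4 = 1332516.25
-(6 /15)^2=-4 /25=-0.16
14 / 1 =14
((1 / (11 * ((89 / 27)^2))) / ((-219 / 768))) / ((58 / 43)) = -4012416 / 184456327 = -0.02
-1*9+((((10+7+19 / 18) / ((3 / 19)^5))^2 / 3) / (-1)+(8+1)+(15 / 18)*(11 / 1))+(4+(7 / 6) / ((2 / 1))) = -161898468172760185 / 14348907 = -11282982611.34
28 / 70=2 / 5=0.40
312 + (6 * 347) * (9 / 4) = 9993 / 2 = 4996.50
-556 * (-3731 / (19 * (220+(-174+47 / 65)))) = 134838340 / 57703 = 2336.76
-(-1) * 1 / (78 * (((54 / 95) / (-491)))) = -11.07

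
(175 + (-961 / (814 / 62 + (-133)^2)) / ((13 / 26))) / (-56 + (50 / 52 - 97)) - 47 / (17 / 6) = -327077709146 / 18438811983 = -17.74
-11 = -11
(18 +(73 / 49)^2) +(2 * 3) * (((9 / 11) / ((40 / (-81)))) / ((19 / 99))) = -28811023 / 912380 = -31.58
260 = 260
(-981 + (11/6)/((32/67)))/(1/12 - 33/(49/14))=1673/16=104.56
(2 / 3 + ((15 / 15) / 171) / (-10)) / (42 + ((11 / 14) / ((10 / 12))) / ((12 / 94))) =7973 / 591147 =0.01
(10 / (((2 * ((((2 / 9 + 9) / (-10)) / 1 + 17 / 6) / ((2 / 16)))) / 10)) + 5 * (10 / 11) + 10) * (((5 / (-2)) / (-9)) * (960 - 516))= 12471775 / 5676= 2197.28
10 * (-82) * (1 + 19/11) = -2236.36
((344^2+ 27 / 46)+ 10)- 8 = 5443575 / 46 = 118338.59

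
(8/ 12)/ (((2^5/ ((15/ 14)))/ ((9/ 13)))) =45/ 2912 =0.02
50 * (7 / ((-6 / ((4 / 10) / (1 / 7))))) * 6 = -980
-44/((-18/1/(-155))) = -3410/9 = -378.89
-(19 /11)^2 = -361 /121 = -2.98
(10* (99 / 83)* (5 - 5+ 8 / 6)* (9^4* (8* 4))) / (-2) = -138568320 / 83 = -1669497.83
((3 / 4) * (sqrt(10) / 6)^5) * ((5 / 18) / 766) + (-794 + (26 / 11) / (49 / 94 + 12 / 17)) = -17085826 / 21571 + 125 * sqrt(10) / 35738496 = -792.07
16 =16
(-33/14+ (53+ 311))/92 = 3.93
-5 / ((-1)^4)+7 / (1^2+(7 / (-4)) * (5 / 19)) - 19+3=-329 / 41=-8.02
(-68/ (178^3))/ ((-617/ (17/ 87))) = 289/ 75684061902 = 0.00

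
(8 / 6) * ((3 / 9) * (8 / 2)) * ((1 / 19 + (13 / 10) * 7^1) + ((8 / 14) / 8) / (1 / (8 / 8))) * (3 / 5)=98144 / 9975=9.84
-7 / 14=-0.50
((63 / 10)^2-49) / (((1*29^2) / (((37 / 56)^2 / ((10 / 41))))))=-1066451 / 53824000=-0.02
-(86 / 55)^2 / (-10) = 3698 / 15125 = 0.24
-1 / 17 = -0.06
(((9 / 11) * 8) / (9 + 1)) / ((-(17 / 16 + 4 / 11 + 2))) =-64 / 335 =-0.19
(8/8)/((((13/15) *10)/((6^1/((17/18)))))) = 162/221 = 0.73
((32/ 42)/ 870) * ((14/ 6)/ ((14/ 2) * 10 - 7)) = 8/ 246645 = 0.00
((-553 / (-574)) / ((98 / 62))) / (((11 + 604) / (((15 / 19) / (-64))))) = -2449 / 200321408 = -0.00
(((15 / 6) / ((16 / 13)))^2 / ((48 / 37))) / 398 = 156325 / 19562496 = 0.01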